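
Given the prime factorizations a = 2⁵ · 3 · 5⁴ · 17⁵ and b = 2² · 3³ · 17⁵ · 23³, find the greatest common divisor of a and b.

17038284

min exponent per shared prime: 2² · 3 · 17⁵ = 17038284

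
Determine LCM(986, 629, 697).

1495762

986 = 2 · 17 · 29; 629 = 17 · 37; 697 = 17 · 41
lcm takes max exponent of each prime: 2 · 17 · 29 · 37 · 41 = 1495762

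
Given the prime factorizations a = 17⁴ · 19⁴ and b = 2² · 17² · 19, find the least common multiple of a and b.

43538160964

max exponent per prime: 2² · 17⁴ · 19⁴ = 43538160964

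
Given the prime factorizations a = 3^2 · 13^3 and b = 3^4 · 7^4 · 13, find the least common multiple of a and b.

427274757

max exponent per prime: 3^4 · 7^4 · 13^3 = 427274757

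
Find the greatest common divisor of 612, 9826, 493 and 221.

17

gcd(612, 9826): 9826 = 16·612 + 34; 612 = 18·34 + 0 → 34
gcd(34, 493): 493 = 14·34 + 17; 34 = 2·17 + 0 → 17
gcd(17, 221): 221 = 13·17 + 0 → 17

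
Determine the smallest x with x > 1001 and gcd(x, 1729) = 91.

1092

Multiples of 91 above 1001: 91·12, 91·13, … . Need the cofactor coprime to 1729/91 = 19.
Checking s = 12, 13, … the first with gcd(s, 19) = 1 is s = 12, giving 1092.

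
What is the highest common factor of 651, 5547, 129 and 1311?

651 = 3 · 7 · 31; 5547 = 3 · 43²; 129 = 3 · 43; 1311 = 3 · 19 · 23
gcd takes min exponent of each prime: 3 = 3

3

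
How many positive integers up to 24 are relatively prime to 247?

Prime factors of 247: 13, 19. Count integers ≤ 24 divisible by none of them.
By inclusion–exclusion: 24 − ⌊24/13⌋ − ⌊24/19⌋ + ⌊24/247⌋ = 22.

22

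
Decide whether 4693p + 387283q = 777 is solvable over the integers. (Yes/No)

No

gcd(4693, 387283): 387283 = 82·4693 + 2457; 4693 = 1·2457 + 2236; 2457 = 1·2236 + 221; 2236 = 10·221 + 26; 221 = 8·26 + 13; 26 = 2·13 + 0 → 13
13 does not divide 777, so a solution does not exist.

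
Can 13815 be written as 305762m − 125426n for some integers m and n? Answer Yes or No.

No

By Bézout, 305762m − 125426n = 13815 has integer solutions iff gcd(305762, 125426) | 13815.
Euclid: 305762 = 2·125426 + 54910; 125426 = 2·54910 + 15606; 54910 = 3·15606 + 8092; 15606 = 1·8092 + 7514; 8092 = 1·7514 + 578; 7514 = 13·578 + 0. gcd = 578; 13815 mod 578 = 521. No.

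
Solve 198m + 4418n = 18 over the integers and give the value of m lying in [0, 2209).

Reduce mod 4418: 198m ≡ 18 (mod 4418). With g = gcd(198, 4418) = 2 dividing 18, divide through: 99m ≡ 9 (mod 2209).
Since gcd(99, 2209) = 1, m ≡ 9·(99)⁻¹ ≡ 1205 (mod 2209). Smallest non-negative: 1205.

1205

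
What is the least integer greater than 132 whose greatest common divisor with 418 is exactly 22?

154

418 = 22·19. Any t with gcd(t, 418) = 22 is a multiple of 22, say 22s, with s coprime to 19.
Need s > 132/22, so s ≥ 7. First s ≥ 7 with gcd(s, 19) = 1 is s = 7. Thus t = 22·7 = 154.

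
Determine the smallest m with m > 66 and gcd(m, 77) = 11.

88

gcd(m, 77) = 11 forces 11 | m; write m = 11s. Then gcd(11s, 11·7) = 11·gcd(s, 7), so need gcd(s, 7) = 1.
11s > 66 gives s ≥ 7. The least s ≥ 7 coprime to 7 is 8, so m = 11·8 = 88.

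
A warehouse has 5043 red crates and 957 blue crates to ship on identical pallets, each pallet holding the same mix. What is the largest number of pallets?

5043 = 3 · 41²
957 = 3 · 11 · 29
Common: 3 = 3

3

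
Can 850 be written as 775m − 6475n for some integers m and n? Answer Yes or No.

gcd(775, 6475): 6475 = 8·775 + 275; 775 = 2·275 + 225; 275 = 1·225 + 50; 225 = 4·50 + 25; 50 = 2·25 + 0 → 25
25 divides 850, so a solution exists.

Yes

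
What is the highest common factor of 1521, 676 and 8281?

169

gcd(1521, 676): 1521 = 2·676 + 169; 676 = 4·169 + 0 → 169
gcd(169, 8281): 8281 = 49·169 + 0 → 169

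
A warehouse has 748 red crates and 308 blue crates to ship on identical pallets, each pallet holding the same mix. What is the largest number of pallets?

44

748 = 2² · 11 · 17
308 = 2² · 7 · 11
Common: 2² · 11 = 44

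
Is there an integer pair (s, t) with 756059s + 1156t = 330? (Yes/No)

By Bézout, 756059s + 1156t = 330 has integer solutions iff gcd(756059, 1156) | 330.
Euclid: 756059 = 654·1156 + 35; 1156 = 33·35 + 1; 35 = 35·1 + 0. gcd = 1; 330 mod 1 = 0. Yes.

Yes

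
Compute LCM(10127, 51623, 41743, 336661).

lcm(10127, 51623) = 10127·51623/gcd = 522786121/247 = 2116543
lcm(2116543, 41743) = 2116543·41743/gcd = 88350854449/247 = 357695767
lcm(357695767, 336661) = 357695767·336661/gcd = 120422214613987/247 = 487539330421

487539330421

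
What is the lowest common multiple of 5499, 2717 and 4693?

5499 = 3² · 13 · 47; 2717 = 11 · 13 · 19; 4693 = 13 · 19²
lcm takes max exponent of each prime: 3² · 11 · 13 · 19² · 47 = 21836529

21836529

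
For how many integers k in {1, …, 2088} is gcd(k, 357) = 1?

1123

Prime factors of 357: 3, 7, 17. Count integers ≤ 2088 divisible by none of them.
By inclusion–exclusion: 2088 − ⌊2088/3⌋ − ⌊2088/7⌋ − ⌊2088/17⌋ + ⌊2088/21⌋ + ⌊2088/51⌋ + ⌊2088/119⌋ − ⌊2088/357⌋ = 1123.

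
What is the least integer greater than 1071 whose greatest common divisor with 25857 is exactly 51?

gcd(k, 25857) = 51 forces 51 | k; write k = 51s. Then gcd(51s, 51·507) = 51·gcd(s, 507), so need gcd(s, 507) = 1.
51s > 1071 gives s ≥ 22. The least s ≥ 22 coprime to 507 is 22, so k = 51·22 = 1122.

1122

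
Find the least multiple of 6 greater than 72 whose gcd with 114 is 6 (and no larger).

gcd(m, 114) = 6 forces 6 | m; write m = 6s. Then gcd(6s, 6·19) = 6·gcd(s, 19), so need gcd(s, 19) = 1.
6s > 72 gives s ≥ 13. The least s ≥ 13 coprime to 19 is 13, so m = 6·13 = 78.

78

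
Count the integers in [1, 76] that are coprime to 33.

33 = 3·11. Inclusion–exclusion on these primes:
76 − ⌊76/3⌋ − ⌊76/11⌋ + ⌊76/33⌋ = 47

47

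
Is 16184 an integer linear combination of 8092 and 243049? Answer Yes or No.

Yes

gcd(8092, 243049): 243049 = 30·8092 + 289; 8092 = 28·289 + 0 → 289
289 divides 16184, so a solution exists.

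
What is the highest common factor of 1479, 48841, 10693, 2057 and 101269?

gcd(1479, 48841): 48841 = 33·1479 + 34; 1479 = 43·34 + 17; 34 = 2·17 + 0 → 17
gcd(17, 10693): 10693 = 629·17 + 0 → 17
gcd(17, 2057): 2057 = 121·17 + 0 → 17
gcd(17, 101269): 101269 = 5957·17 + 0 → 17

17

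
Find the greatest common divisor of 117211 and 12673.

Euclid: 117211 = 9·12673 + 3154; 12673 = 4·3154 + 57; 3154 = 55·57 + 19; 57 = 3·19 + 0. Last nonzero remainder: 19.

19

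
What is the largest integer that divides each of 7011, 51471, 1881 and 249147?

171

gcd(7011, 51471): 51471 = 7·7011 + 2394; 7011 = 2·2394 + 2223; 2394 = 1·2223 + 171; 2223 = 13·171 + 0 → 171
gcd(171, 1881): 1881 = 11·171 + 0 → 171
gcd(171, 249147): 249147 = 1457·171 + 0 → 171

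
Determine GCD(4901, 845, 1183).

gcd(4901, 845): 4901 = 5·845 + 676; 845 = 1·676 + 169; 676 = 4·169 + 0 → 169
gcd(169, 1183): 1183 = 7·169 + 0 → 169

169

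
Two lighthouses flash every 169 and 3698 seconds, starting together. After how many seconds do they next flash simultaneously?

624962

gcd first: 3698 = 21·169 + 149; 169 = 1·149 + 20; 149 = 7·20 + 9; 20 = 2·9 + 2; 9 = 4·2 + 1; 2 = 2·1 + 0 → gcd = 1
lcm = 169·3698/gcd = 624962/1 = 624962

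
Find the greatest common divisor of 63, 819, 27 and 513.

gcd(63, 819): 819 = 13·63 + 0 → 63
gcd(63, 27): 63 = 2·27 + 9; 27 = 3·9 + 0 → 9
gcd(9, 513): 513 = 57·9 + 0 → 9

9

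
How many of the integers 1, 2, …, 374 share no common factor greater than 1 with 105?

Prime factors of 105: 3, 5, 7. Count integers ≤ 374 divisible by none of them.
By inclusion–exclusion: 374 − ⌊374/3⌋ − ⌊374/5⌋ − ⌊374/7⌋ + ⌊374/15⌋ + ⌊374/21⌋ + ⌊374/35⌋ − ⌊374/105⌋ = 171.

171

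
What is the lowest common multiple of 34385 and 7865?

gcd first: 34385 = 4·7865 + 2925; 7865 = 2·2925 + 2015; 2925 = 1·2015 + 910; 2015 = 2·910 + 195; 910 = 4·195 + 130; 195 = 1·130 + 65; 130 = 2·65 + 0 → gcd = 65
lcm = 34385·7865/gcd = 270438025/65 = 4160585

4160585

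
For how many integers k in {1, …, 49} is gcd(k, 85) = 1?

38

85 = 5·17. Inclusion–exclusion on these primes:
49 − ⌊49/5⌋ − ⌊49/17⌋ + ⌊49/85⌋ = 38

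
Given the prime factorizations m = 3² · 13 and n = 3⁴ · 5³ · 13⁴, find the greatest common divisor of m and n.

min exponent per shared prime: 3² · 13 = 117

117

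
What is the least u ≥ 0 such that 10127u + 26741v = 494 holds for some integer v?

Euclid: 26741 = 2·10127 + 6487; 10127 = 1·6487 + 3640; 6487 = 1·3640 + 2847; 3640 = 1·2847 + 793; 2847 = 3·793 + 468; 793 = 1·468 + 325; 468 = 1·325 + 143; 325 = 2·143 + 39; 143 = 3·39 + 26; 39 = 1·26 + 13; 26 = 2·13 + 0 → gcd = 13; 494 = 13·38.
Back-substitution yields 10127·(742) + 26741·(-281) = 13, so one solution is u = 742·38 = 28196, v = -281·38 = -10678.
Solutions in u differ by 26741/13 = 2057; the one in [0, 2057) is 28196 mod 2057 = 1455.

1455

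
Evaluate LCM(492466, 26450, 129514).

421753459577450

492466 = 2 · 13² · 31 · 47; 26450 = 2 · 5² · 23²; 129514 = 2 · 7 · 11 · 29²
lcm takes max exponent of each prime: 2 · 5² · 7 · 11 · 13² · 23² · 29² · 31 · 47 = 421753459577450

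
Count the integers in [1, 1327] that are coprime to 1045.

915

Prime factors of 1045: 5, 11, 19. Count integers ≤ 1327 divisible by none of them.
By inclusion–exclusion: 1327 − ⌊1327/5⌋ − ⌊1327/11⌋ − ⌊1327/19⌋ + ⌊1327/55⌋ + ⌊1327/95⌋ + ⌊1327/209⌋ − ⌊1327/1045⌋ = 915.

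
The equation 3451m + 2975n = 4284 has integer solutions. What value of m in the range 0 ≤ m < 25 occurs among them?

gcd(3451, 2975) = 119 (Euclid: 3451 = 1·2975 + 476; 2975 = 6·476 + 119; 476 = 4·119 + 0), and 119 | 4284.
Extended Euclid: 3451·(-6) + 2975·(7) = 119. Scale by 36: m₀ = -216.
General solution m = m₀ + 25t; reducing mod 25 gives m = 9 (and n = -9).

9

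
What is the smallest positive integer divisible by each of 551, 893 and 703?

lcm(551, 893) = 551·893/gcd = 492043/19 = 25897
lcm(25897, 703) = 25897·703/gcd = 18205591/19 = 958189

958189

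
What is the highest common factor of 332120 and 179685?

332120 = 2³ · 5 · 19² · 23
179685 = 3³ · 5 · 11³
Common: 5 = 5

5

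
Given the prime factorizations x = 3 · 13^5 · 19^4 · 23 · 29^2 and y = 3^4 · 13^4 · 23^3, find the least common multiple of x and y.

max exponent per prime: 3^4 · 13^5 · 19^4 · 23^3 · 29^2 = 40104738423793819971

40104738423793819971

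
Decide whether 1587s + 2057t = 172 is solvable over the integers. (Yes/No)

Yes

By Bézout, 1587s + 2057t = 172 has integer solutions iff gcd(1587, 2057) | 172.
Euclid: 2057 = 1·1587 + 470; 1587 = 3·470 + 177; 470 = 2·177 + 116; 177 = 1·116 + 61; 116 = 1·61 + 55; 61 = 1·55 + 6; 55 = 9·6 + 1; 6 = 6·1 + 0. gcd = 1; 172 mod 1 = 0. Yes.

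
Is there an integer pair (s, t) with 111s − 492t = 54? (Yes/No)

Yes

By Bézout, 111s − 492t = 54 has integer solutions iff gcd(111, 492) | 54.
Euclid: 492 = 4·111 + 48; 111 = 2·48 + 15; 48 = 3·15 + 3; 15 = 5·3 + 0. gcd = 3; 54 mod 3 = 0. Yes.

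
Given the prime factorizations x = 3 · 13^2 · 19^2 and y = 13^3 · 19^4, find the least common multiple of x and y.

858945711

max exponent per prime: 3 · 13^3 · 19^4 = 858945711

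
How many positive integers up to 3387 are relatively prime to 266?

Prime factors of 266: 2, 7, 19. Count integers ≤ 3387 divisible by none of them.
By inclusion–exclusion: 3387 − ⌊3387/2⌋ − ⌊3387/7⌋ − ⌊3387/19⌋ + ⌊3387/14⌋ + ⌊3387/38⌋ + ⌊3387/133⌋ − ⌊3387/266⌋ = 1376.

1376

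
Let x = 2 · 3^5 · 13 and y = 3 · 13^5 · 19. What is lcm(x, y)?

3428519562

max exponent per prime: 2 · 3^5 · 13^5 · 19 = 3428519562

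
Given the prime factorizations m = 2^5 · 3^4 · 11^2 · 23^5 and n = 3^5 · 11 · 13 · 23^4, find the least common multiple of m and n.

78727081983264

max exponent per prime: 2^5 · 3^5 · 11^2 · 13 · 23^5 = 78727081983264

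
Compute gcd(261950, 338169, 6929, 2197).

261950 = 2 · 5² · 13² · 31; 338169 = 3 · 13² · 23 · 29; 6929 = 13² · 41; 2197 = 13³
gcd takes min exponent of each prime: 13² = 169

169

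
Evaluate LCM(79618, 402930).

132563970

gcd first: 402930 = 5·79618 + 4840; 79618 = 16·4840 + 2178; 4840 = 2·2178 + 484; 2178 = 4·484 + 242; 484 = 2·242 + 0 → gcd = 242
lcm = 79618·402930/gcd = 32080480740/242 = 132563970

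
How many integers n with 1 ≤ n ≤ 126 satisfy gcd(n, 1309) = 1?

92

1309 = 7·11·17. Inclusion–exclusion on these primes:
126 − ⌊126/7⌋ − ⌊126/11⌋ − ⌊126/17⌋ + ⌊126/77⌋ + ⌊126/119⌋ + ⌊126/187⌋ − ⌊126/1309⌋ = 92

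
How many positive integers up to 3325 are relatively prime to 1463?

2454

Prime factors of 1463: 7, 11, 19. Count integers ≤ 3325 divisible by none of them.
By inclusion–exclusion: 3325 − ⌊3325/7⌋ − ⌊3325/11⌋ − ⌊3325/19⌋ + ⌊3325/77⌋ + ⌊3325/133⌋ + ⌊3325/209⌋ − ⌊3325/1463⌋ = 2454.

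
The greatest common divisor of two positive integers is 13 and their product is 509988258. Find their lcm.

gcd·lcm = product, so lcm = 509988258/13 = 39229866.

39229866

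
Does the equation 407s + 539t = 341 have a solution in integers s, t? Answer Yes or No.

gcd(407, 539): 539 = 1·407 + 132; 407 = 3·132 + 11; 132 = 12·11 + 0 → 11
11 divides 341, so a solution exists.

Yes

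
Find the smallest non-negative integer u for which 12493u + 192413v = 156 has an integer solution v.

7285

gcd(12493, 192413) = 13 (Euclid: 192413 = 15·12493 + 5018; 12493 = 2·5018 + 2457; 5018 = 2·2457 + 104; 2457 = 23·104 + 65; 104 = 1·65 + 39; 65 = 1·39 + 26; 39 = 1·26 + 13; 26 = 2·13 + 0), and 13 | 156.
Extended Euclid: 12493·(-5560) + 192413·(361) = 13. Scale by 12: u₀ = -66720.
General solution u = u₀ + 14801t; reducing mod 14801 gives u = 7285 (and v = -473).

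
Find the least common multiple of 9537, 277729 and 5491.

lcm(9537, 277729) = 9537·277729/gcd = 2648701473/289 = 9165057
lcm(9165057, 5491) = 9165057·5491/gcd = 50325327987/289 = 174136083

174136083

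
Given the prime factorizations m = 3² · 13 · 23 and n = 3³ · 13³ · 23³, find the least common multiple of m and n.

max exponent per prime: 3³ · 13³ · 23³ = 721734273

721734273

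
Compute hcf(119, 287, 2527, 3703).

gcd(119, 287): 287 = 2·119 + 49; 119 = 2·49 + 21; 49 = 2·21 + 7; 21 = 3·7 + 0 → 7
gcd(7, 2527): 2527 = 361·7 + 0 → 7
gcd(7, 3703): 3703 = 529·7 + 0 → 7

7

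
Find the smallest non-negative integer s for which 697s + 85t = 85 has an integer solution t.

0

Euclid: 697 = 8·85 + 17; 85 = 5·17 + 0 → gcd = 17; 85 = 17·5.
Back-substitution yields 697·(1) + 85·(-8) = 17, so one solution is s = 1·5 = 5, t = -8·5 = -40.
Solutions in s differ by 85/17 = 5; the one in [0, 5) is 5 mod 5 = 0.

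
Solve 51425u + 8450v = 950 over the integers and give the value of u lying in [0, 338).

316

Reduce mod 8450: 51425u ≡ 950 (mod 8450). With g = gcd(51425, 8450) = 25 dividing 950, divide through: 2057u ≡ 38 (mod 338).
Since gcd(2057, 338) = 1, u ≡ 38·(2057)⁻¹ ≡ 316 (mod 338). Smallest non-negative: 316.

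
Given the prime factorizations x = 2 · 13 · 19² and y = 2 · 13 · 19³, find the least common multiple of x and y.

178334

max exponent per prime: 2 · 13 · 19³ = 178334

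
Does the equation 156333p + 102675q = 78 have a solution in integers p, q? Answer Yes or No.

Yes

By Bézout, 156333p + 102675q = 78 has integer solutions iff gcd(156333, 102675) | 78.
Euclid: 156333 = 1·102675 + 53658; 102675 = 1·53658 + 49017; 53658 = 1·49017 + 4641; 49017 = 10·4641 + 2607; 4641 = 1·2607 + 2034; 2607 = 1·2034 + 573; 2034 = 3·573 + 315; 573 = 1·315 + 258; 315 = 1·258 + 57; 258 = 4·57 + 30; 57 = 1·30 + 27; 30 = 1·27 + 3; 27 = 9·3 + 0. gcd = 3; 78 mod 3 = 0. Yes.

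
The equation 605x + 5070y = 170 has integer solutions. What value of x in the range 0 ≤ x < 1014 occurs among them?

964

gcd(605, 5070) = 5 (Euclid: 5070 = 8·605 + 230; 605 = 2·230 + 145; 230 = 1·145 + 85; 145 = 1·85 + 60; 85 = 1·60 + 25; 60 = 2·25 + 10; 25 = 2·10 + 5; 10 = 2·5 + 0), and 5 | 170.
Extended Euclid: 605·(-419) + 5070·(50) = 5. Scale by 34: x₀ = -14246.
General solution x = x₀ + 1014t; reducing mod 1014 gives x = 964 (and y = -115).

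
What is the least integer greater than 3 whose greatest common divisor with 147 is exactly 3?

gcd(m, 147) = 3 forces 3 | m; write m = 3s. Then gcd(3s, 3·49) = 3·gcd(s, 49), so need gcd(s, 49) = 1.
3s > 3 gives s ≥ 2. The least s ≥ 2 coprime to 49 is 2, so m = 3·2 = 6.

6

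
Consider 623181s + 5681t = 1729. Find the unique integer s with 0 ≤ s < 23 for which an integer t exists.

Reduce mod 5681: 623181s ≡ 1729 (mod 5681). With g = gcd(623181, 5681) = 247 dividing 1729, divide through: 2523s ≡ 7 (mod 23).
Since gcd(2523, 23) = 1, s ≡ 7·(2523)⁻¹ ≡ 22 (mod 23). Smallest non-negative: 22.

22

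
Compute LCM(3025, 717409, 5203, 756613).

4822405362775

3025 = 5² · 11²; 717409 = 7² · 11⁴; 5203 = 11² · 43; 756613 = 11² · 13² · 37
lcm takes max exponent of each prime: 5² · 7² · 11⁴ · 13² · 37 · 43 = 4822405362775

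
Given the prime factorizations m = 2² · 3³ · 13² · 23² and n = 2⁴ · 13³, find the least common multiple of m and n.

max exponent per prime: 2⁴ · 3³ · 13³ · 23² = 502076016

502076016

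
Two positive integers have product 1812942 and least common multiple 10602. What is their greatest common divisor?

171

gcd·lcm = product, so gcd = 1812942/10602 = 171.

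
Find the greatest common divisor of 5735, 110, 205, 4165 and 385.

gcd(5735, 110): 5735 = 52·110 + 15; 110 = 7·15 + 5; 15 = 3·5 + 0 → 5
gcd(5, 205): 205 = 41·5 + 0 → 5
gcd(5, 4165): 4165 = 833·5 + 0 → 5
gcd(5, 385): 385 = 77·5 + 0 → 5

5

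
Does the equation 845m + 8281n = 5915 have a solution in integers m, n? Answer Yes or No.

By Bézout, 845m + 8281n = 5915 has integer solutions iff gcd(845, 8281) | 5915.
Euclid: 8281 = 9·845 + 676; 845 = 1·676 + 169; 676 = 4·169 + 0. gcd = 169; 5915 mod 169 = 0. Yes.

Yes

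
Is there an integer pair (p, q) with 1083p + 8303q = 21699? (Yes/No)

By Bézout, 1083p + 8303q = 21699 has integer solutions iff gcd(1083, 8303) | 21699.
Euclid: 8303 = 7·1083 + 722; 1083 = 1·722 + 361; 722 = 2·361 + 0. gcd = 361; 21699 mod 361 = 39. No.

No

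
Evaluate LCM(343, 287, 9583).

343 = 7³; 287 = 7 · 41; 9583 = 7 · 37²
lcm takes max exponent of each prime: 7³ · 37² · 41 = 19252247

19252247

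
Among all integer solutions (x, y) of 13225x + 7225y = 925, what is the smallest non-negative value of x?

Euclid: 13225 = 1·7225 + 6000; 7225 = 1·6000 + 1225; 6000 = 4·1225 + 1100; 1225 = 1·1100 + 125; 1100 = 8·125 + 100; 125 = 1·100 + 25; 100 = 4·25 + 0 → gcd = 25; 925 = 25·37.
Back-substitution yields 13225·(-59) + 7225·(108) = 25, so one solution is x = -59·37 = -2183, y = 108·37 = 3996.
Solutions in x differ by 7225/25 = 289; the one in [0, 289) is -2183 mod 289 = 129.

129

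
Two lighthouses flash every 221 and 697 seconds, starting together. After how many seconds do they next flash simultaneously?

gcd first: 697 = 3·221 + 34; 221 = 6·34 + 17; 34 = 2·17 + 0 → gcd = 17
lcm = 221·697/gcd = 154037/17 = 9061

9061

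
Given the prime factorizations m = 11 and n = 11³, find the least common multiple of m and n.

max exponent per prime: 11³ = 1331

1331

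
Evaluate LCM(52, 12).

52 = 2² · 13; 12 = 2² · 3
max exponents: 2² · 3 · 13 = 156

156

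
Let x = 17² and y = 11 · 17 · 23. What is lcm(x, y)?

73117

max exponent per prime: 11 · 17² · 23 = 73117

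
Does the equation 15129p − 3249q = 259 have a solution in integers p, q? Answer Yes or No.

gcd(15129, 3249): 15129 = 4·3249 + 2133; 3249 = 1·2133 + 1116; 2133 = 1·1116 + 1017; 1116 = 1·1017 + 99; 1017 = 10·99 + 27; 99 = 3·27 + 18; 27 = 1·18 + 9; 18 = 2·9 + 0 → 9
9 does not divide 259, so a solution does not exist.

No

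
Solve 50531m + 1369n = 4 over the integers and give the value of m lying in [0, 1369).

gcd(50531, 1369) = 1 (Euclid: 50531 = 36·1369 + 1247; 1369 = 1·1247 + 122; 1247 = 10·122 + 27; 122 = 4·27 + 14; 27 = 1·14 + 13; 14 = 1·13 + 1; 13 = 13·1 + 0), and 1 | 4.
Extended Euclid: 50531·(-101) + 1369·(3728) = 1. Scale by 4: m₀ = -404.
General solution m = m₀ + 1369t; reducing mod 1369 gives m = 965 (and n = -35619).

965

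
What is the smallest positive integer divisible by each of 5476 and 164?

gcd first: 5476 = 33·164 + 64; 164 = 2·64 + 36; 64 = 1·36 + 28; 36 = 1·28 + 8; 28 = 3·8 + 4; 8 = 2·4 + 0 → gcd = 4
lcm = 5476·164/gcd = 898064/4 = 224516

224516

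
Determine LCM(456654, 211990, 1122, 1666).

139514646810

lcm(456654, 211990) = 456654·211990/gcd = 96806081460/34 = 2847237690
lcm(2847237690, 1122) = 2847237690·1122/gcd = 3194600688180/1122 = 2847237690
lcm(2847237690, 1666) = 2847237690·1666/gcd = 4743497991540/34 = 139514646810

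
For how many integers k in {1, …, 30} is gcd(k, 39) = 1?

Prime factors of 39: 3, 13. Count integers ≤ 30 divisible by none of them.
By inclusion–exclusion: 30 − ⌊30/3⌋ − ⌊30/13⌋ + ⌊30/39⌋ = 18.

18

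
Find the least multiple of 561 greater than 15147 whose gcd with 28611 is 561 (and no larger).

28611 = 561·51. Any t with gcd(t, 28611) = 561 is a multiple of 561, say 561s, with s coprime to 51.
Need s > 15147/561, so s ≥ 28. First s ≥ 28 with gcd(s, 51) = 1 is s = 28. Thus t = 561·28 = 15708.

15708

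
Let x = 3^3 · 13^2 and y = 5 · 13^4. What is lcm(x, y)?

max exponent per prime: 3^3 · 5 · 13^4 = 3855735

3855735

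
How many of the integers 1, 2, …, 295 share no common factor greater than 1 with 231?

Prime factors of 231: 3, 7, 11. Count integers ≤ 295 divisible by none of them.
By inclusion–exclusion: 295 − ⌊295/3⌋ − ⌊295/7⌋ − ⌊295/11⌋ + ⌊295/21⌋ + ⌊295/33⌋ + ⌊295/77⌋ − ⌊295/231⌋ = 153.

153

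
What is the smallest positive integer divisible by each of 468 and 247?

gcd first: 468 = 1·247 + 221; 247 = 1·221 + 26; 221 = 8·26 + 13; 26 = 2·13 + 0 → gcd = 13
lcm = 468·247/gcd = 115596/13 = 8892

8892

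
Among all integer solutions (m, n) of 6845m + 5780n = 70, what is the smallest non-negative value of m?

Reduce mod 5780: 6845m ≡ 70 (mod 5780). With g = gcd(6845, 5780) = 5 dividing 70, divide through: 1369m ≡ 14 (mod 1156).
Since gcd(1369, 1156) = 1, m ≡ 14·(1369)⁻¹ ≡ 266 (mod 1156). Smallest non-negative: 266.

266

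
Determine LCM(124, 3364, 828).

lcm(124, 3364) = 124·3364/gcd = 417136/4 = 104284
lcm(104284, 828) = 104284·828/gcd = 86347152/4 = 21586788

21586788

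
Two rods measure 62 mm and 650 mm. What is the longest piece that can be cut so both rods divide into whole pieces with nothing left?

62 = 2 · 31
650 = 2 · 5² · 13
Common: 2 = 2

2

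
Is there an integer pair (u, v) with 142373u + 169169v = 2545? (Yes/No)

gcd(142373, 169169): 169169 = 1·142373 + 26796; 142373 = 5·26796 + 8393; 26796 = 3·8393 + 1617; 8393 = 5·1617 + 308; 1617 = 5·308 + 77; 308 = 4·77 + 0 → 77
77 does not divide 2545, so a solution does not exist.

No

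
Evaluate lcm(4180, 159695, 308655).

22829358420

4180 = 2² · 5 · 11 · 19; 159695 = 5 · 19 · 41²; 308655 = 3² · 5 · 19³
lcm takes max exponent of each prime: 2² · 3² · 5 · 11 · 19³ · 41² = 22829358420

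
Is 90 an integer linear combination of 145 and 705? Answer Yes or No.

Yes

By Bézout, 145m + 705n = 90 has integer solutions iff gcd(145, 705) | 90.
Euclid: 705 = 4·145 + 125; 145 = 1·125 + 20; 125 = 6·20 + 5; 20 = 4·5 + 0. gcd = 5; 90 mod 5 = 0. Yes.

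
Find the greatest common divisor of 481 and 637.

481 = 13 · 37
637 = 7² · 13
Common: 13 = 13

13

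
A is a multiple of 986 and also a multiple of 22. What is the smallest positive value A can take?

986 = 2 · 17 · 29; 22 = 2 · 11
max exponents: 2 · 11 · 17 · 29 = 10846

10846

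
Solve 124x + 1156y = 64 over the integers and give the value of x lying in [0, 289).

Euclid: 1156 = 9·124 + 40; 124 = 3·40 + 4; 40 = 10·4 + 0 → gcd = 4; 64 = 4·16.
Back-substitution yields 124·(28) + 1156·(-3) = 4, so one solution is x = 28·16 = 448, y = -3·16 = -48.
Solutions in x differ by 1156/4 = 289; the one in [0, 289) is 448 mod 289 = 159.

159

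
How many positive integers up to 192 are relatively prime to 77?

Prime factors of 77: 7, 11. Count integers ≤ 192 divisible by none of them.
By inclusion–exclusion: 192 − ⌊192/7⌋ − ⌊192/11⌋ + ⌊192/77⌋ = 150.

150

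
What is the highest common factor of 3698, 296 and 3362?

2

3698 = 2 · 43²; 296 = 2³ · 37; 3362 = 2 · 41²
gcd takes min exponent of each prime: 2 = 2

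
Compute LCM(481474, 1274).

gcd first: 481474 = 377·1274 + 1176; 1274 = 1·1176 + 98; 1176 = 12·98 + 0 → gcd = 98
lcm = 481474·1274/gcd = 613397876/98 = 6259162

6259162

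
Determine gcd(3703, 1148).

3703 = 7 · 23²
1148 = 2² · 7 · 41
Common: 7 = 7

7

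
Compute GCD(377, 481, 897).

gcd(377, 481): 481 = 1·377 + 104; 377 = 3·104 + 65; 104 = 1·65 + 39; 65 = 1·39 + 26; 39 = 1·26 + 13; 26 = 2·13 + 0 → 13
gcd(13, 897): 897 = 69·13 + 0 → 13

13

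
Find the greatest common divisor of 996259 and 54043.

996259 = 11 · 41 · 47²
54043 = 11 · 17³
Common: 11 = 11

11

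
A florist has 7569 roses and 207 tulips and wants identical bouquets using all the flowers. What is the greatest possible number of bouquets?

Euclid: 7569 = 36·207 + 117; 207 = 1·117 + 90; 117 = 1·90 + 27; 90 = 3·27 + 9; 27 = 3·9 + 0. Last nonzero remainder: 9.

9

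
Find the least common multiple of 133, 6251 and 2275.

lcm(133, 6251) = 133·6251/gcd = 831383/133 = 6251
lcm(6251, 2275) = 6251·2275/gcd = 14221025/7 = 2031575

2031575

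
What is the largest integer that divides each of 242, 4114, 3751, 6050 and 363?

242 = 2 · 11²; 4114 = 2 · 11² · 17; 3751 = 11² · 31; 6050 = 2 · 5² · 11²; 363 = 3 · 11²
gcd takes min exponent of each prime: 11² = 121

121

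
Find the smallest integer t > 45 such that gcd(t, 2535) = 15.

60

Multiples of 15 above 45: 15·4, 15·5, … . Need the cofactor coprime to 2535/15 = 169.
Checking s = 4, 5, … the first with gcd(s, 169) = 1 is s = 4, giving 60.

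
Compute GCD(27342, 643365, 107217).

9

27342 = 2 · 3² · 7² · 31; 643365 = 3² · 5 · 17 · 29²; 107217 = 3³ · 11 · 19²
gcd takes min exponent of each prime: 3² = 9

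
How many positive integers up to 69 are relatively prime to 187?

187 = 11·17. Inclusion–exclusion on these primes:
69 − ⌊69/11⌋ − ⌊69/17⌋ + ⌊69/187⌋ = 59

59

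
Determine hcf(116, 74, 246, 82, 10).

2

gcd(116, 74): 116 = 1·74 + 42; 74 = 1·42 + 32; 42 = 1·32 + 10; 32 = 3·10 + 2; 10 = 5·2 + 0 → 2
gcd(2, 246): 246 = 123·2 + 0 → 2
gcd(2, 82): 82 = 41·2 + 0 → 2
gcd(2, 10): 10 = 5·2 + 0 → 2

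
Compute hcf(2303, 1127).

49

2303 = 7² · 47
1127 = 7² · 23
Common: 7² = 49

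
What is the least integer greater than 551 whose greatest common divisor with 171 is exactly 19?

589

gcd(m, 171) = 19 forces 19 | m; write m = 19s. Then gcd(19s, 19·9) = 19·gcd(s, 9), so need gcd(s, 9) = 1.
19s > 551 gives s ≥ 30. The least s ≥ 30 coprime to 9 is 31, so m = 19·31 = 589.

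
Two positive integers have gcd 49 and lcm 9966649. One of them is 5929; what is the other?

82369

m·n = gcd·lcm = 49·9966649 = 488365801, so n = 488365801/5929 = 82369.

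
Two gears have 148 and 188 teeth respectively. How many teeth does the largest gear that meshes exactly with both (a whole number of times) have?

4

148 = 2² · 37
188 = 2² · 47
Common: 2² = 4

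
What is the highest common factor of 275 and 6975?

275 = 5² · 11
6975 = 3² · 5² · 31
Common: 5² = 25

25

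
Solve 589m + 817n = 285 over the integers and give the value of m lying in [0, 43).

Reduce mod 817: 589m ≡ 285 (mod 817). With g = gcd(589, 817) = 19 dividing 285, divide through: 31m ≡ 15 (mod 43).
Since gcd(31, 43) = 1, m ≡ 15·(31)⁻¹ ≡ 31 (mod 43). Smallest non-negative: 31.

31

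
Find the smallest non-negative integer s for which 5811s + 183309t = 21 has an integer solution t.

51324

Reduce mod 183309: 5811s ≡ 21 (mod 183309). With g = gcd(5811, 183309) = 3 dividing 21, divide through: 1937s ≡ 7 (mod 61103).
Since gcd(1937, 61103) = 1, s ≡ 7·(1937)⁻¹ ≡ 51324 (mod 61103). Smallest non-negative: 51324.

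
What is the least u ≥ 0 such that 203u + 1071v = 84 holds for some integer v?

69

gcd(203, 1071) = 7 (Euclid: 1071 = 5·203 + 56; 203 = 3·56 + 35; 56 = 1·35 + 21; 35 = 1·21 + 14; 21 = 1·14 + 7; 14 = 2·7 + 0), and 7 | 84.
Extended Euclid: 203·(-58) + 1071·(11) = 7. Scale by 12: u₀ = -696.
General solution u = u₀ + 153t; reducing mod 153 gives u = 69 (and v = -13).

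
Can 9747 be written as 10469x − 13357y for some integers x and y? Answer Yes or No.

Yes

gcd(10469, 13357): 13357 = 1·10469 + 2888; 10469 = 3·2888 + 1805; 2888 = 1·1805 + 1083; 1805 = 1·1083 + 722; 1083 = 1·722 + 361; 722 = 2·361 + 0 → 361
361 divides 9747, so a solution exists.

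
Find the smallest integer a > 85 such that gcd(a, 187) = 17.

Multiples of 17 above 85: 17·6, 17·7, … . Need the cofactor coprime to 187/17 = 11.
Checking s = 6, 7, … the first with gcd(s, 11) = 1 is s = 6, giving 102.

102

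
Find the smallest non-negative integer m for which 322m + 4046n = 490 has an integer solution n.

Euclid: 4046 = 12·322 + 182; 322 = 1·182 + 140; 182 = 1·140 + 42; 140 = 3·42 + 14; 42 = 3·14 + 0 → gcd = 14; 490 = 14·35.
Back-substitution yields 322·(88) + 4046·(-7) = 14, so one solution is m = 88·35 = 3080, n = -7·35 = -245.
Solutions in m differ by 4046/14 = 289; the one in [0, 289) is 3080 mod 289 = 190.

190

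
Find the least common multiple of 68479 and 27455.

gcd first: 68479 = 2·27455 + 13569; 27455 = 2·13569 + 317; 13569 = 42·317 + 255; 317 = 1·255 + 62; 255 = 4·62 + 7; 62 = 8·7 + 6; 7 = 1·6 + 1; 6 = 6·1 + 0 → gcd = 1
lcm = 68479·27455/gcd = 1880090945/1 = 1880090945

1880090945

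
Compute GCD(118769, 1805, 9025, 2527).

361

gcd(118769, 1805): 118769 = 65·1805 + 1444; 1805 = 1·1444 + 361; 1444 = 4·361 + 0 → 361
gcd(361, 9025): 9025 = 25·361 + 0 → 361
gcd(361, 2527): 2527 = 7·361 + 0 → 361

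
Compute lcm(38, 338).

gcd first: 338 = 8·38 + 34; 38 = 1·34 + 4; 34 = 8·4 + 2; 4 = 2·2 + 0 → gcd = 2
lcm = 38·338/gcd = 12844/2 = 6422

6422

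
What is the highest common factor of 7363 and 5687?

1

7363 = 37 · 199
5687 = 11² · 47
Common: 1 = 1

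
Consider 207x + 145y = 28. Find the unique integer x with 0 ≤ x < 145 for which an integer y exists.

Euclid: 207 = 1·145 + 62; 145 = 2·62 + 21; 62 = 2·21 + 20; 21 = 1·20 + 1; 20 = 20·1 + 0 → gcd = 1; 28 = 1·28.
Back-substitution yields 207·(-7) + 145·(10) = 1, so one solution is x = -7·28 = -196, y = 10·28 = 280.
Solutions in x differ by 145/1 = 145; the one in [0, 145) is -196 mod 145 = 94.

94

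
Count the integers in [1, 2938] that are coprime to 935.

2011

935 = 5·11·17. Inclusion–exclusion on these primes:
2938 − ⌊2938/5⌋ − ⌊2938/11⌋ − ⌊2938/17⌋ + ⌊2938/55⌋ + ⌊2938/85⌋ + ⌊2938/187⌋ − ⌊2938/935⌋ = 2011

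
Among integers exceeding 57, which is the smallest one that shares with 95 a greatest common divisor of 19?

Multiples of 19 above 57: 19·4, 19·5, … . Need the cofactor coprime to 95/19 = 5.
Checking s = 4, 5, … the first with gcd(s, 5) = 1 is s = 4, giving 76.

76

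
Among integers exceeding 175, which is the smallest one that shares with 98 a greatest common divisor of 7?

189

gcd(t, 98) = 7 forces 7 | t; write t = 7s. Then gcd(7s, 7·14) = 7·gcd(s, 14), so need gcd(s, 14) = 1.
7s > 175 gives s ≥ 26. The least s ≥ 26 coprime to 14 is 27, so t = 7·27 = 189.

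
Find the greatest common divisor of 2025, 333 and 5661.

9

gcd(2025, 333): 2025 = 6·333 + 27; 333 = 12·27 + 9; 27 = 3·9 + 0 → 9
gcd(9, 5661): 5661 = 629·9 + 0 → 9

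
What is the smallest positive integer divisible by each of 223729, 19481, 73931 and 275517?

223729 = 11² · 43²; 19481 = 7 · 11² · 23; 73931 = 11² · 13 · 47; 275517 = 3² · 11³ · 23
lcm takes max exponent of each prime: 3² · 7 · 11³ · 13 · 23 · 43² · 47 = 2178836100441

2178836100441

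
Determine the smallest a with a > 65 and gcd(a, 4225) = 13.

78

4225 = 13·325. Any a with gcd(a, 4225) = 13 is a multiple of 13, say 13s, with s coprime to 325.
Need s > 65/13, so s ≥ 6. First s ≥ 6 with gcd(s, 325) = 1 is s = 6. Thus a = 13·6 = 78.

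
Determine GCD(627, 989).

627 = 3 · 11 · 19
989 = 23 · 43
Common: 1 = 1

1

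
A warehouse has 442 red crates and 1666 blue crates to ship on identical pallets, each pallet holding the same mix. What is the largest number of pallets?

34

Euclid: 1666 = 3·442 + 340; 442 = 1·340 + 102; 340 = 3·102 + 34; 102 = 3·34 + 0. Last nonzero remainder: 34.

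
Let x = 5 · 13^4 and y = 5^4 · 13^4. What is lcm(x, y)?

17850625

max exponent per prime: 5^4 · 13^4 = 17850625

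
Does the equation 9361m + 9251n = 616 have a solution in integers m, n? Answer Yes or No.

Yes

gcd(9361, 9251): 9361 = 1·9251 + 110; 9251 = 84·110 + 11; 110 = 10·11 + 0 → 11
11 divides 616, so a solution exists.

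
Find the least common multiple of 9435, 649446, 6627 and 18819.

753685330230

lcm(9435, 649446) = 9435·649446/gcd = 6127523010/3 = 2042507670
lcm(2042507670, 6627) = 2042507670·6627/gcd = 13535698329090/6627 = 2042507670
lcm(2042507670, 18819) = 2042507670·18819/gcd = 38437951841730/51 = 753685330230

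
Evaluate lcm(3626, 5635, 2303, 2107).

842736790

lcm(3626, 5635) = 3626·5635/gcd = 20432510/49 = 416990
lcm(416990, 2303) = 416990·2303/gcd = 960327970/49 = 19598530
lcm(19598530, 2107) = 19598530·2107/gcd = 41294102710/49 = 842736790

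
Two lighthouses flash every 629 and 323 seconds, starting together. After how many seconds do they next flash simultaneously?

629 = 17 · 37; 323 = 17 · 19
max exponents: 17 · 19 · 37 = 11951

11951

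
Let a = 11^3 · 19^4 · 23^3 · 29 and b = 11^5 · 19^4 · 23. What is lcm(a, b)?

7405584394565753

max exponent per prime: 11^5 · 19^4 · 23^3 · 29 = 7405584394565753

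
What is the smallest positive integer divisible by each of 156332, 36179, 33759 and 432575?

156332 = 2² · 11² · 17 · 19; 36179 = 11² · 13 · 23; 33759 = 3² · 11² · 31; 432575 = 5² · 11³ · 13
lcm takes max exponent of each prime: 2² · 3² · 5² · 11³ · 13 · 17 · 19 · 23 · 31 = 3586377237300

3586377237300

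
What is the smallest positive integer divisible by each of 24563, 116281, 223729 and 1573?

567394418591

24563 = 7 · 11² · 29; 116281 = 11² · 31²; 223729 = 11² · 43²; 1573 = 11² · 13
lcm takes max exponent of each prime: 7 · 11² · 13 · 29 · 31² · 43² = 567394418591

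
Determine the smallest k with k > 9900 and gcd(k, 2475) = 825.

Multiples of 825 above 9900: 825·13, 825·14, … . Need the cofactor coprime to 2475/825 = 3.
Checking s = 13, 14, … the first with gcd(s, 3) = 1 is s = 13, giving 10725.

10725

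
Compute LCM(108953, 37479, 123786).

lcm(108953, 37479) = 108953·37479/gcd = 4083449487/13 = 314111499
lcm(314111499, 123786) = 314111499·123786/gcd = 38882606015214/39 = 996989897826

996989897826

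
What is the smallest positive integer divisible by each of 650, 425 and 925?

650 = 2 · 5² · 13; 425 = 5² · 17; 925 = 5² · 37
lcm takes max exponent of each prime: 2 · 5² · 13 · 17 · 37 = 408850

408850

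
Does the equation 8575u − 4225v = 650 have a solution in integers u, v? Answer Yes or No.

Yes

By Bézout, 8575u − 4225v = 650 has integer solutions iff gcd(8575, 4225) | 650.
Euclid: 8575 = 2·4225 + 125; 4225 = 33·125 + 100; 125 = 1·100 + 25; 100 = 4·25 + 0. gcd = 25; 650 mod 25 = 0. Yes.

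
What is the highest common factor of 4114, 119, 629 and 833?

17

4114 = 2 · 11² · 17; 119 = 7 · 17; 629 = 17 · 37; 833 = 7² · 17
gcd takes min exponent of each prime: 17 = 17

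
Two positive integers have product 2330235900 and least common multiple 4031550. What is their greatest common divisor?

From gcd × lcm = mn: gcd = 2330235900 / 4031550 = 578.

578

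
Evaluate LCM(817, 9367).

402781

817 = 19 · 43; 9367 = 17 · 19 · 29
max exponents: 17 · 19 · 29 · 43 = 402781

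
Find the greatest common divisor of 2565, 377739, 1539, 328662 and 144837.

171

gcd(2565, 377739): 377739 = 147·2565 + 684; 2565 = 3·684 + 513; 684 = 1·513 + 171; 513 = 3·171 + 0 → 171
gcd(171, 1539): 1539 = 9·171 + 0 → 171
gcd(171, 328662): 328662 = 1922·171 + 0 → 171
gcd(171, 144837): 144837 = 847·171 + 0 → 171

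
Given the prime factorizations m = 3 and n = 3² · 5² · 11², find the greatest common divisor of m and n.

3

min exponent per shared prime: 3 = 3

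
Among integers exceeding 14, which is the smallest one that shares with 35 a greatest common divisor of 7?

gcd(t, 35) = 7 forces 7 | t; write t = 7s. Then gcd(7s, 7·5) = 7·gcd(s, 5), so need gcd(s, 5) = 1.
7s > 14 gives s ≥ 3. The least s ≥ 3 coprime to 5 is 3, so t = 7·3 = 21.

21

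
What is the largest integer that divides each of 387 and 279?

387 = 3² · 43
279 = 3² · 31
Common: 3² = 9

9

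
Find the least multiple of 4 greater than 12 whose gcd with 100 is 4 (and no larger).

16

100 = 4·25. Any x with gcd(x, 100) = 4 is a multiple of 4, say 4s, with s coprime to 25.
Need s > 12/4, so s ≥ 4. First s ≥ 4 with gcd(s, 25) = 1 is s = 4. Thus x = 4·4 = 16.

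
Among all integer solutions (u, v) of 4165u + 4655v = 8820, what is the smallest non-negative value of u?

Euclid: 4655 = 1·4165 + 490; 4165 = 8·490 + 245; 490 = 2·245 + 0 → gcd = 245; 8820 = 245·36.
Back-substitution yields 4165·(9) + 4655·(-8) = 245, so one solution is u = 9·36 = 324, v = -8·36 = -288.
Solutions in u differ by 4655/245 = 19; the one in [0, 19) is 324 mod 19 = 1.

1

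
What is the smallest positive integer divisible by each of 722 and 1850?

667850

gcd first: 1850 = 2·722 + 406; 722 = 1·406 + 316; 406 = 1·316 + 90; 316 = 3·90 + 46; 90 = 1·46 + 44; 46 = 1·44 + 2; 44 = 22·2 + 0 → gcd = 2
lcm = 722·1850/gcd = 1335700/2 = 667850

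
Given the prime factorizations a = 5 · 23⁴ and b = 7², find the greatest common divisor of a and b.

min exponent per shared prime: (none) = 1

1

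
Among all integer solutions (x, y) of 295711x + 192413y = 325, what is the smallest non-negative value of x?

Reduce mod 192413: 295711x ≡ 325 (mod 192413). With g = gcd(295711, 192413) = 13 dividing 325, divide through: 22747x ≡ 25 (mod 14801).
Since gcd(22747, 14801) = 1, x ≡ 25·(22747)⁻¹ ≡ 7136 (mod 14801). Smallest non-negative: 7136.

7136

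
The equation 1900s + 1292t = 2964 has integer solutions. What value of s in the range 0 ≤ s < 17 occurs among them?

Reduce mod 1292: 1900s ≡ 2964 (mod 1292). With g = gcd(1900, 1292) = 76 dividing 2964, divide through: 25s ≡ 39 (mod 17).
Since gcd(25, 17) = 1, s ≡ 39·(25)⁻¹ ≡ 7 (mod 17). Smallest non-negative: 7.

7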